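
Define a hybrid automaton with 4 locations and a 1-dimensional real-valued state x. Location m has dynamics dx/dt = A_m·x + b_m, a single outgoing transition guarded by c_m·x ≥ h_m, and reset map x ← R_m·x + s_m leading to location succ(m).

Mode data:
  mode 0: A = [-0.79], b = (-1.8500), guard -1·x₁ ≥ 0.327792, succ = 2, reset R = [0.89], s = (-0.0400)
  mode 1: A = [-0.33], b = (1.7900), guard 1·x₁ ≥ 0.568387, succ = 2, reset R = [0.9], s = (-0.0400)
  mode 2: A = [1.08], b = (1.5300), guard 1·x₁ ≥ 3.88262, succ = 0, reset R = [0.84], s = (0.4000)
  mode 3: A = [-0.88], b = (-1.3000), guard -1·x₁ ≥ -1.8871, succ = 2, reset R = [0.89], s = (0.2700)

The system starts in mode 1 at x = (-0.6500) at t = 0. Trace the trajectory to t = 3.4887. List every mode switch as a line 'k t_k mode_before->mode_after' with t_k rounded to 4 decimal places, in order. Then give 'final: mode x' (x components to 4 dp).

Mode 1: guard c·x = 0.5684 hit at Δt = 0.6784 (t = 0.6784), x⁻ = (0.5684) → reset → x⁺ = (0.4715), jump to mode 2
Mode 2: guard c·x = 3.8826 hit at Δt = 0.9555 (t = 1.6339), x⁻ = (3.8826) → reset → x⁺ = (3.6614), jump to mode 0
Mode 0: guard c·x = 0.3278 hit at Δt = 1.3825 (t = 3.0164), x⁻ = (-0.3278) → reset → x⁺ = (-0.3317), jump to mode 2
Mode 2: flow for 0.4723 to horizon, guard not reached → x = (0.3902)

1 0.6784 1->2
2 1.6339 2->0
3 3.0164 0->2
final: 2 0.3902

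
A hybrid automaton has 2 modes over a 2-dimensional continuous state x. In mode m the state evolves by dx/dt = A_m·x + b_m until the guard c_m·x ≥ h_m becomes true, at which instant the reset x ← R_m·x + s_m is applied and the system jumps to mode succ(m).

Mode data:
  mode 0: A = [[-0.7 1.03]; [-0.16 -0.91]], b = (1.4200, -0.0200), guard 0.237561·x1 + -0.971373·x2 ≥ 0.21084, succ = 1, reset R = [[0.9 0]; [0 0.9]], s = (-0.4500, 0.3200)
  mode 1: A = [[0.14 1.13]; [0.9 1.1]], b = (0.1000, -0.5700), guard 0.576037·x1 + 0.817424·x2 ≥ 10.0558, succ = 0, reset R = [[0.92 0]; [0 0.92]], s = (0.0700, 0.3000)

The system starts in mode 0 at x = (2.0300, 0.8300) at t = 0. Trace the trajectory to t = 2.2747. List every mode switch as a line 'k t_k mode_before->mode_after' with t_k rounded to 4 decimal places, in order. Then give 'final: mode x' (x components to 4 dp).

1 0.5491 0->1
2 1.8101 1->0
final: 0 7.2949 4.4097

Mode 0: guard c·x = 0.2108 hit at Δt = 0.5491 (t = 0.5491), x⁻ = (2.2890, 0.3427) → reset → x⁺ = (1.6101, 0.6285), jump to mode 1
Mode 1: guard c·x = 10.0558 hit at Δt = 1.2610 (t = 1.8101), x⁻ = (6.5389, 7.6939) → reset → x⁺ = (6.0858, 7.3784), jump to mode 0
Mode 0: flow for 0.4646 to horizon, guard not reached → x = (7.2949, 4.4097)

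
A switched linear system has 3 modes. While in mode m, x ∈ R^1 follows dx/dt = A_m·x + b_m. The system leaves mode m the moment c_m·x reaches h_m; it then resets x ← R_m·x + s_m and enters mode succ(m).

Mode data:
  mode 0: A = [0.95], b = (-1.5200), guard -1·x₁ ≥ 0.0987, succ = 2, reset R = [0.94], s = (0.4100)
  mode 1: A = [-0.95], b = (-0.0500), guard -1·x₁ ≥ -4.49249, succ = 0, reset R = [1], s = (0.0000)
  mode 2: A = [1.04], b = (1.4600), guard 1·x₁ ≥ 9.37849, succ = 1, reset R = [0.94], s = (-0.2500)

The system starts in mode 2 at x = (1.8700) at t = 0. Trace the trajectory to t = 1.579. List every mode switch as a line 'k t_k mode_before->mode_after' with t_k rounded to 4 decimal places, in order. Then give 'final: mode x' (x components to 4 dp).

Mode 2: guard c·x = 9.3785 hit at Δt = 1.1461 (t = 1.1461), x⁻ = (9.3785) → reset → x⁺ = (8.5658), jump to mode 1
Mode 1: flow for 0.4329 to horizon, guard not reached → x = (5.6598)

1 1.1461 2->1
final: 1 5.6598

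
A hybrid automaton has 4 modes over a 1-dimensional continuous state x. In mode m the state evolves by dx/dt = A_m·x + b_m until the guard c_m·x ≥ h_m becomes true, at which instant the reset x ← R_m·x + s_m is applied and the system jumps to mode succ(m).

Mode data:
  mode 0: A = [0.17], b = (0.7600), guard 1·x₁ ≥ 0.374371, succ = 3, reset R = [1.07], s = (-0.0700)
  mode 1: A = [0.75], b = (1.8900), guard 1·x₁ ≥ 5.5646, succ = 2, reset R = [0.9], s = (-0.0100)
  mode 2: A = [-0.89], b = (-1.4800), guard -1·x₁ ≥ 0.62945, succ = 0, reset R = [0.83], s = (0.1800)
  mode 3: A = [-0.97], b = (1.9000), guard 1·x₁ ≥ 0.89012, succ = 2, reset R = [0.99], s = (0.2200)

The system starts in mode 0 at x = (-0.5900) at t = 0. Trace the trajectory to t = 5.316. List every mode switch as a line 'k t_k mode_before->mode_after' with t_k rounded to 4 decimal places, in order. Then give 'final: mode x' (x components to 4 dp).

Mode 0: guard c·x = 0.3744 hit at Δt = 1.3056 (t = 1.3056), x⁻ = (0.3744) → reset → x⁺ = (0.3306), jump to mode 3
Mode 3: guard c·x = 0.8901 hit at Δt = 0.4341 (t = 1.7397), x⁻ = (0.8901) → reset → x⁺ = (1.1012), jump to mode 2
Mode 2: guard c·x = 0.6294 hit at Δt = 1.1054 (t = 2.8451), x⁻ = (-0.6295) → reset → x⁺ = (-0.3424), jump to mode 0
Mode 0: guard c·x = 0.3744 hit at Δt = 0.9418 (t = 3.7869), x⁻ = (0.3744) → reset → x⁺ = (0.3306), jump to mode 3
Mode 3: guard c·x = 0.8901 hit at Δt = 0.4341 (t = 4.2210), x⁻ = (0.8901) → reset → x⁺ = (1.1012), jump to mode 2
Mode 2: flow for 1.0950 to horizon, guard not reached → x = (-0.6198)

1 1.3056 0->3
2 1.7397 3->2
3 2.8451 2->0
4 3.7869 0->3
5 4.2210 3->2
final: 2 -0.6198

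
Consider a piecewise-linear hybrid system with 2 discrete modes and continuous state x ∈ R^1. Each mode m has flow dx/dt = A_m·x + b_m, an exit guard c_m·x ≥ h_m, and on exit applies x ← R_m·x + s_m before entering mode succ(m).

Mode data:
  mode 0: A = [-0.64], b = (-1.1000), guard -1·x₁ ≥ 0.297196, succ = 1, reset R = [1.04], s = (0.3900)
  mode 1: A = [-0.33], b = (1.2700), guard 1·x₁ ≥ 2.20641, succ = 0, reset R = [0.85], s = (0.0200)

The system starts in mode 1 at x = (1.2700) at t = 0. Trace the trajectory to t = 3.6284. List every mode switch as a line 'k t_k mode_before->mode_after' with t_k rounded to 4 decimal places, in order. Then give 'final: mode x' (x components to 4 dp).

Mode 1: guard c·x = 2.2064 hit at Δt = 1.3674 (t = 1.3674), x⁻ = (2.2064) → reset → x⁺ = (1.8954), jump to mode 0
Mode 0: guard c·x = 0.2972 hit at Δt = 1.4580 (t = 2.8254), x⁻ = (-0.2972) → reset → x⁺ = (0.0809), jump to mode 1
Mode 1: flow for 0.8030 to horizon, guard not reached → x = (0.9580)

1 1.3674 1->0
2 2.8254 0->1
final: 1 0.9580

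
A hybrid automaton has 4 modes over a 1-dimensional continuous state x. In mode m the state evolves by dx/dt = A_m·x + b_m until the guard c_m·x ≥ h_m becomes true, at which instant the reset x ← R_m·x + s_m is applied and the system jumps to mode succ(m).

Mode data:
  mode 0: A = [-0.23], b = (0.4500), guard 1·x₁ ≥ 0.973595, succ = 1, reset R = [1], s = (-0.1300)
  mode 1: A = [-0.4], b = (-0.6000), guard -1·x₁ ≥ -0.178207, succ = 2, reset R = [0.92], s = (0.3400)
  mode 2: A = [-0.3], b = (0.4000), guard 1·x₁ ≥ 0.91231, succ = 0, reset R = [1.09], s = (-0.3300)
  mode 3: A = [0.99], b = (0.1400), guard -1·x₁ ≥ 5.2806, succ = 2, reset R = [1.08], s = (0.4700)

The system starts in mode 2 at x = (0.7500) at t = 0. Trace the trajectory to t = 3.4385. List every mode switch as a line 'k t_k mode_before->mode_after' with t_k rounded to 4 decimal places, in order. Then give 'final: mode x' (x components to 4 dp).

1 1.0869 2->0
2 2.2760 0->1
3 3.1109 1->2
final: 2 0.5816

Mode 2: guard c·x = 0.9123 hit at Δt = 1.0869 (t = 1.0869), x⁻ = (0.9123) → reset → x⁺ = (0.6644), jump to mode 0
Mode 0: guard c·x = 0.9736 hit at Δt = 1.1891 (t = 2.2760), x⁻ = (0.9736) → reset → x⁺ = (0.8436), jump to mode 1
Mode 1: guard c·x = -0.1782 hit at Δt = 0.8349 (t = 3.1109), x⁻ = (0.1782) → reset → x⁺ = (0.5040), jump to mode 2
Mode 2: flow for 0.3276 to horizon, guard not reached → x = (0.5816)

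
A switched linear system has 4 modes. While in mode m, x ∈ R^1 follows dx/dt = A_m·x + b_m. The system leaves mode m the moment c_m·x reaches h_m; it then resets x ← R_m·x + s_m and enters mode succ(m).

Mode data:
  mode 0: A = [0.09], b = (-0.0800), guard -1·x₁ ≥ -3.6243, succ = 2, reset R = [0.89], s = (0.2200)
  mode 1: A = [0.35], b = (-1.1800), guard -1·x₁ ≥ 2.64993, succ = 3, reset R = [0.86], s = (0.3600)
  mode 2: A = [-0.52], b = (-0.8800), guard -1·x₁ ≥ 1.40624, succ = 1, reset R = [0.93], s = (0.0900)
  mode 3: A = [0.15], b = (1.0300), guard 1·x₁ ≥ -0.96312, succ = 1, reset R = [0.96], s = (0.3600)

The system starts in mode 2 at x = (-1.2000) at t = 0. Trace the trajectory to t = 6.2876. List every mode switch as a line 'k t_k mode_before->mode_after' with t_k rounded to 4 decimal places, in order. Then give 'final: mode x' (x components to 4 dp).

Mode 2: guard c·x = 1.4062 hit at Δt = 1.0440 (t = 1.0440), x⁻ = (-1.4062) → reset → x⁺ = (-1.2178), jump to mode 1
Mode 1: guard c·x = 2.6499 hit at Δt = 0.7760 (t = 1.8200), x⁻ = (-2.6499) → reset → x⁺ = (-1.9189), jump to mode 3
Mode 3: guard c·x = -0.9631 hit at Δt = 1.1775 (t = 2.9975), x⁻ = (-0.9631) → reset → x⁺ = (-0.5646), jump to mode 1
Mode 1: guard c·x = 2.6499 hit at Δt = 1.2147 (t = 4.2122), x⁻ = (-2.6499) → reset → x⁺ = (-1.9189), jump to mode 3
Mode 3: guard c·x = -0.9631 hit at Δt = 1.1775 (t = 5.3897), x⁻ = (-0.9631) → reset → x⁺ = (-0.5646), jump to mode 1
Mode 1: flow for 0.8979 to horizon, guard not reached → x = (-2.0180)

1 1.0440 2->1
2 1.8200 1->3
3 2.9975 3->1
4 4.2122 1->3
5 5.3897 3->1
final: 1 -2.0180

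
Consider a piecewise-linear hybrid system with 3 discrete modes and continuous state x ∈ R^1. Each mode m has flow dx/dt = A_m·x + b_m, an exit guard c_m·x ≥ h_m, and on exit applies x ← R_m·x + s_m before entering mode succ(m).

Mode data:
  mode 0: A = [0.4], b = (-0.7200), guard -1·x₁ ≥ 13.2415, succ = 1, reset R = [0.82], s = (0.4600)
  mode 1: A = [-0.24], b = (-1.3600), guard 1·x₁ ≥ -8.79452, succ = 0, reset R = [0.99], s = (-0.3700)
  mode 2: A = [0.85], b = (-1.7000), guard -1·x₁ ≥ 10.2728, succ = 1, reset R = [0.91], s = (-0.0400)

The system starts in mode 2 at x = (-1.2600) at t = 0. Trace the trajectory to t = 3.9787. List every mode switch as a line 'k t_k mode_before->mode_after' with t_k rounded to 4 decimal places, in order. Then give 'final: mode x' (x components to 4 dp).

Mode 2: guard c·x = 10.2728 hit at Δt = 1.5596 (t = 1.5596), x⁻ = (-10.2728) → reset → x⁺ = (-9.3882), jump to mode 1
Mode 1: guard c·x = -8.7945 hit at Δt = 0.7242 (t = 2.2838), x⁻ = (-8.7945) → reset → x⁺ = (-9.0766), jump to mode 0
Mode 0: guard c·x = 13.2415 hit at Δt = 0.8105 (t = 3.0943), x⁻ = (-13.2415) → reset → x⁺ = (-10.3980), jump to mode 1
Mode 1: flow for 0.8844 to horizon, guard not reached → x = (-9.4932)

1 1.5596 2->1
2 2.2838 1->0
3 3.0943 0->1
final: 1 -9.4932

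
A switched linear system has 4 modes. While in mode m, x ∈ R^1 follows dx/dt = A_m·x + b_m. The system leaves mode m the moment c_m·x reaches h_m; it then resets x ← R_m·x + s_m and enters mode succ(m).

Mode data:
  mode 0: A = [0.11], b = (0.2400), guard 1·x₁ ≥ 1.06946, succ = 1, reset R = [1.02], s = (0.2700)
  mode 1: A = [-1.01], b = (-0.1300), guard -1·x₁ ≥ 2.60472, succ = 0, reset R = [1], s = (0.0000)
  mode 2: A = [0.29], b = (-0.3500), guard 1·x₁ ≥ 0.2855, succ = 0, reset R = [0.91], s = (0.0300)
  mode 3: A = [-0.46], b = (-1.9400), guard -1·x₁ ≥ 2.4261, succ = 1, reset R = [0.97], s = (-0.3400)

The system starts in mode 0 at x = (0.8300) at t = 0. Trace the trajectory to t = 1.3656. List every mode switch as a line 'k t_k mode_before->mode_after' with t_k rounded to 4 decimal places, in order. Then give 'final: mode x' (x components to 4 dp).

Mode 0: guard c·x = 1.0695 hit at Δt = 0.6955 (t = 0.6955), x⁻ = (1.0695) → reset → x⁺ = (1.3608), jump to mode 1
Mode 1: flow for 0.6701 to horizon, guard not reached → x = (0.6283)

1 0.6955 0->1
final: 1 0.6283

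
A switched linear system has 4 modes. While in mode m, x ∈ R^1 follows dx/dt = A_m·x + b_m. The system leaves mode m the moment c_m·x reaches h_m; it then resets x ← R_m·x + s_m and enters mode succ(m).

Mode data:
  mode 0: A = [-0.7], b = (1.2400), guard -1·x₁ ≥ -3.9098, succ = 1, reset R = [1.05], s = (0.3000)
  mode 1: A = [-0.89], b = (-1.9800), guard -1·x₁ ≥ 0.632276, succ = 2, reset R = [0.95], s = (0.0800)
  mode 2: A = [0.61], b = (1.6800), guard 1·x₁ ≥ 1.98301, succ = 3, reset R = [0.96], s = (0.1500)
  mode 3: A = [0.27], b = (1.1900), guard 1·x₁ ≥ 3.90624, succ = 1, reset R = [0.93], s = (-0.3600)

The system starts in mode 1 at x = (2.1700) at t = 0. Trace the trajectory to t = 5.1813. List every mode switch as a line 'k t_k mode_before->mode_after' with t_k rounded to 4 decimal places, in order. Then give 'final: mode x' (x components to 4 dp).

Mode 1: guard c·x = 0.6323 hit at Δt = 1.1406 (t = 1.1406), x⁻ = (-0.6323) → reset → x⁺ = (-0.5207), jump to mode 2
Mode 2: guard c·x = 1.9830 hit at Δt = 1.2326 (t = 2.3732), x⁻ = (1.9830) → reset → x⁺ = (2.0537), jump to mode 3
Mode 3: guard c·x = 3.9062 hit at Δt = 0.9337 (t = 3.3069), x⁻ = (3.9062) → reset → x⁺ = (3.2728), jump to mode 1
Mode 1: guard c·x = 0.6323 hit at Δt = 1.3922 (t = 4.6991), x⁻ = (-0.6323) → reset → x⁺ = (-0.5207), jump to mode 2
Mode 2: flow for 0.4822 to horizon, guard not reached → x = (0.2432)

1 1.1406 1->2
2 2.3732 2->3
3 3.3069 3->1
4 4.6991 1->2
final: 2 0.2432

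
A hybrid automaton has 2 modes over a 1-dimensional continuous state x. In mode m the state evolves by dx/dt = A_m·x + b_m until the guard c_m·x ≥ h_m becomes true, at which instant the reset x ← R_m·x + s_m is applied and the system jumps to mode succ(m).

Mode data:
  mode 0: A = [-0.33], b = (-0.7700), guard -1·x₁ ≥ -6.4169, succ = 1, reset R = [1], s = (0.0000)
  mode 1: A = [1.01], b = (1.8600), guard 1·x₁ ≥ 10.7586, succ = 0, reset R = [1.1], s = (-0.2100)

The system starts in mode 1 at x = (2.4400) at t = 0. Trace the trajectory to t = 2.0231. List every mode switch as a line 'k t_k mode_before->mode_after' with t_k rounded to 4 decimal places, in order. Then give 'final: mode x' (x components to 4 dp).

Mode 1: guard c·x = 10.7586 hit at Δt = 1.0687 (t = 1.0687), x⁻ = (10.7586) → reset → x⁺ = (11.6245), jump to mode 0
Mode 0: flow for 0.9544 to horizon, guard not reached → x = (7.8534)

1 1.0687 1->0
final: 0 7.8534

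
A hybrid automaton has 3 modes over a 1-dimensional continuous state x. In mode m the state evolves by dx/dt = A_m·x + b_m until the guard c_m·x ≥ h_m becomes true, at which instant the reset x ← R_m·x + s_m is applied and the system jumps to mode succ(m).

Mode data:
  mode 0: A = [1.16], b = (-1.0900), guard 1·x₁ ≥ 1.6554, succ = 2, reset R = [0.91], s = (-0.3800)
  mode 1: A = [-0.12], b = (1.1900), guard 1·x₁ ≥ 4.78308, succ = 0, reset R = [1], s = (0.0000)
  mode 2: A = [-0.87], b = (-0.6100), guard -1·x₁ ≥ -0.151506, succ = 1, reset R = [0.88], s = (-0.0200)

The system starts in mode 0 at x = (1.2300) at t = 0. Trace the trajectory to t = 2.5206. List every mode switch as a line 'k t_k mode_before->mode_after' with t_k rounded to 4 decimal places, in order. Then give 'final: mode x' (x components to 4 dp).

1 0.7778 0->2
2 1.6541 2->1
final: 1 1.0815

Mode 0: guard c·x = 1.6554 hit at Δt = 0.7778 (t = 0.7778), x⁻ = (1.6554) → reset → x⁺ = (1.1264), jump to mode 2
Mode 2: guard c·x = -0.1515 hit at Δt = 0.8763 (t = 1.6541), x⁻ = (0.1515) → reset → x⁺ = (0.1133), jump to mode 1
Mode 1: flow for 0.8665 to horizon, guard not reached → x = (1.0815)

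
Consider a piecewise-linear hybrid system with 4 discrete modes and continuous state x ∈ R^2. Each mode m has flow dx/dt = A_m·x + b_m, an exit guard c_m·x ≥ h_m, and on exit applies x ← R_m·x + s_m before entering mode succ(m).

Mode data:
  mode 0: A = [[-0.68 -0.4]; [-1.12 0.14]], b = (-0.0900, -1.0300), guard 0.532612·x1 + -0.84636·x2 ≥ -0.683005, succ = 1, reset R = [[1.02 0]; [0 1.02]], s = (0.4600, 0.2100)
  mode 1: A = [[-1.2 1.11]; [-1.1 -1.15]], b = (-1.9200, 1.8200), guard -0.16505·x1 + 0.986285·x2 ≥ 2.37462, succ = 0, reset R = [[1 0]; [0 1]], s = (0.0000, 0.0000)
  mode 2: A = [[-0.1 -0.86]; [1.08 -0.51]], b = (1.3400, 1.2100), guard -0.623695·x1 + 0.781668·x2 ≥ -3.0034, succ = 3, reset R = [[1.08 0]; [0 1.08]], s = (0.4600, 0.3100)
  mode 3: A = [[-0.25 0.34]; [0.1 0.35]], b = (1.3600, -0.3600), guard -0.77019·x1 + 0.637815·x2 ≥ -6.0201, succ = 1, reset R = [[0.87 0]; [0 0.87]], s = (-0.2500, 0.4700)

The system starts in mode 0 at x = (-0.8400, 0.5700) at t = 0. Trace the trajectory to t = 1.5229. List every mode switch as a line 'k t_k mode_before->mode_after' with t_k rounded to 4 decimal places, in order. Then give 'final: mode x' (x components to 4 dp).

1 1.0825 0->1
final: 1 -0.4133 1.1371

Mode 0: guard c·x = -0.6830 hit at Δt = 1.0825 (t = 1.0825), x⁻ = (-0.6261, 0.4130) → reset → x⁺ = (-0.1786, 0.6313), jump to mode 1
Mode 1: flow for 0.4404 to horizon, guard not reached → x = (-0.4133, 1.1371)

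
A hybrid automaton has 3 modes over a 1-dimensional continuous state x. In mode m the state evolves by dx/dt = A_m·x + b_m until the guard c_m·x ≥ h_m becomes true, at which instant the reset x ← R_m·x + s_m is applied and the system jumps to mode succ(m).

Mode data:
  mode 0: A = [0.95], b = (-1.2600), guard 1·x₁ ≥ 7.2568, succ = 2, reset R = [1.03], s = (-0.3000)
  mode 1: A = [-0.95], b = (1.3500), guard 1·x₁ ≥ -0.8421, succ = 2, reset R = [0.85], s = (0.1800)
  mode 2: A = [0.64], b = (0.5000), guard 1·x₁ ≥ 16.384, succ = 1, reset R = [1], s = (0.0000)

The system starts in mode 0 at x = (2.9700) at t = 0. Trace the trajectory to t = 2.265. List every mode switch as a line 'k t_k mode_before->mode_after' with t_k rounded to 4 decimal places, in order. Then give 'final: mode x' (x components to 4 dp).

Mode 0: guard c·x = 7.2568 hit at Δt = 1.3507 (t = 1.3507), x⁻ = (7.2568) → reset → x⁺ = (7.1745), jump to mode 2
Mode 2: flow for 0.9143 to horizon, guard not reached → x = (13.5014)

1 1.3507 0->2
final: 2 13.5014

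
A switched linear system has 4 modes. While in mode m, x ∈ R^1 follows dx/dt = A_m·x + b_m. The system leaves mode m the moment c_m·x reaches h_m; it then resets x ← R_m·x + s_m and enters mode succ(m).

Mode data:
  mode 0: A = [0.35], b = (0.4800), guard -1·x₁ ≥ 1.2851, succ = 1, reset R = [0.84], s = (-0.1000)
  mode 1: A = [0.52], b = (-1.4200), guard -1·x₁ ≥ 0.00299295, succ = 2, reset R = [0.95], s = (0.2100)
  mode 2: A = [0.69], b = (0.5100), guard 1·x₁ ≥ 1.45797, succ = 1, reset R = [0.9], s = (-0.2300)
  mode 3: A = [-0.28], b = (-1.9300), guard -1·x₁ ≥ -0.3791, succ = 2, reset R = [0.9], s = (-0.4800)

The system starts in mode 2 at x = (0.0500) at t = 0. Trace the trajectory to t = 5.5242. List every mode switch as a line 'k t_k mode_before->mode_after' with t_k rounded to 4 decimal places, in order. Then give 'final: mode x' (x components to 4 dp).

1 1.4840 2->1
2 2.4566 1->2
3 3.6774 2->1
4 4.6500 1->2
final: 2 0.9906

Mode 2: guard c·x = 1.4580 hit at Δt = 1.4840 (t = 1.4840), x⁻ = (1.4580) → reset → x⁺ = (1.0822), jump to mode 1
Mode 1: guard c·x = 0.0030 hit at Δt = 0.9726 (t = 2.4566), x⁻ = (-0.0030) → reset → x⁺ = (0.2072), jump to mode 2
Mode 2: guard c·x = 1.4580 hit at Δt = 1.2208 (t = 3.6774), x⁻ = (1.4580) → reset → x⁺ = (1.0822), jump to mode 1
Mode 1: guard c·x = 0.0030 hit at Δt = 0.9726 (t = 4.6500), x⁻ = (-0.0030) → reset → x⁺ = (0.2072), jump to mode 2
Mode 2: flow for 0.8742 to horizon, guard not reached → x = (0.9906)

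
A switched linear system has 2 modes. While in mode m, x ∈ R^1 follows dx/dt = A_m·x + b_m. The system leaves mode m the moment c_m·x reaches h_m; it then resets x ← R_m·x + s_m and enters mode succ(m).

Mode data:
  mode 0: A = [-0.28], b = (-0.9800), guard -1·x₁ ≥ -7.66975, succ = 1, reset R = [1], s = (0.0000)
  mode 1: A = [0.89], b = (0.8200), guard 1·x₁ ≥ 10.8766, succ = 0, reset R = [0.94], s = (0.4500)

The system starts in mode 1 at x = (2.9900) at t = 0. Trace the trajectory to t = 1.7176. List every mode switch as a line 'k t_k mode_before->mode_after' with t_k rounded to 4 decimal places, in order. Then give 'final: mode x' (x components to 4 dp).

1 1.2405 1->0
final: 0 8.9015

Mode 1: guard c·x = 10.8766 hit at Δt = 1.2405 (t = 1.2405), x⁻ = (10.8766) → reset → x⁺ = (10.6740), jump to mode 0
Mode 0: flow for 0.4771 to horizon, guard not reached → x = (8.9015)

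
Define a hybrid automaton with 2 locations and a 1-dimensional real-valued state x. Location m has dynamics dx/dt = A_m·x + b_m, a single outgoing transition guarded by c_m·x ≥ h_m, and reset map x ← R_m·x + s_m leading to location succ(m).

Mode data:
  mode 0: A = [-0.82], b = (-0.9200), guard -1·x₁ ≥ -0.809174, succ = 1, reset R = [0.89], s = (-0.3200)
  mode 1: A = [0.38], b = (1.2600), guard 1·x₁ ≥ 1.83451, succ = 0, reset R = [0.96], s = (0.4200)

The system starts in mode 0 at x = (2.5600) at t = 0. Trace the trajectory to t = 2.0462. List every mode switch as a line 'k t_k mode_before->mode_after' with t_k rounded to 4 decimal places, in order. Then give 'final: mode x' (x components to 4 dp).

Mode 0: guard c·x = -0.8092 hit at Δt = 0.7870 (t = 0.7870), x⁻ = (0.8092) → reset → x⁺ = (0.4002), jump to mode 1
Mode 1: guard c·x = 1.8345 hit at Δt = 0.8590 (t = 1.6460), x⁻ = (1.8345) → reset → x⁺ = (2.1811), jump to mode 0
Mode 0: flow for 0.4002 to horizon, guard not reached → x = (1.2571)

1 0.7870 0->1
2 1.6460 1->0
final: 0 1.2571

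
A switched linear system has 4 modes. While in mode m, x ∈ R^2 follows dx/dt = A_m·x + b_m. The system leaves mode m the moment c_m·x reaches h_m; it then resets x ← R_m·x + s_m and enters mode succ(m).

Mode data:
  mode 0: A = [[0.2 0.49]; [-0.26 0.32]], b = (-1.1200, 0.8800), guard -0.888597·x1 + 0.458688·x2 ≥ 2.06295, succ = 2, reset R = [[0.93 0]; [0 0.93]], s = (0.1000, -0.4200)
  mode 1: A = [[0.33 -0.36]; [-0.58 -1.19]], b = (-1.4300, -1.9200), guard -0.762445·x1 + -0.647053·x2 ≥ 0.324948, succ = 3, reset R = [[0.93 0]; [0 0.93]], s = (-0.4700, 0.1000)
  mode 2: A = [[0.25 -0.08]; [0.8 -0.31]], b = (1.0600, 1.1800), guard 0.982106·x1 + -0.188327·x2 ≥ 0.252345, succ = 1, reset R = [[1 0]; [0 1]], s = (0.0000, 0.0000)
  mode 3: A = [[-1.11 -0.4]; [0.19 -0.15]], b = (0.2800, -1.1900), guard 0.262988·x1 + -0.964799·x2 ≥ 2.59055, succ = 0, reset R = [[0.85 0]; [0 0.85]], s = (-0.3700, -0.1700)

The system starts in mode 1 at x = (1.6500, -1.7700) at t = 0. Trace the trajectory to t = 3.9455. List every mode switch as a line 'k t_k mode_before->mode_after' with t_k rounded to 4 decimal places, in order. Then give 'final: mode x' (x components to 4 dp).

Mode 1: guard c·x = 0.3249 hit at Δt = 1.1202 (t = 1.1202), x⁻ = (1.4396, -2.1985) → reset → x⁺ = (0.8688, -1.9446), jump to mode 3
Mode 3: guard c·x = 2.5905 hit at Δt = 0.6929 (t = 1.8131), x⁻ = (0.9669, -2.4215) → reset → x⁺ = (0.4519, -2.2283), jump to mode 0
Mode 0: guard c·x = 2.0629 hit at Δt = 1.4968 (t = 3.3099), x⁻ = (-3.0201, -1.3532) → reset → x⁺ = (-2.7087, -1.6785), jump to mode 2
Mode 2: flow for 0.6356 to horizon, guard not reached → x = (-2.3465, -1.8639)

1 1.1202 1->3
2 1.8131 3->0
3 3.3099 0->2
final: 2 -2.3465 -1.8639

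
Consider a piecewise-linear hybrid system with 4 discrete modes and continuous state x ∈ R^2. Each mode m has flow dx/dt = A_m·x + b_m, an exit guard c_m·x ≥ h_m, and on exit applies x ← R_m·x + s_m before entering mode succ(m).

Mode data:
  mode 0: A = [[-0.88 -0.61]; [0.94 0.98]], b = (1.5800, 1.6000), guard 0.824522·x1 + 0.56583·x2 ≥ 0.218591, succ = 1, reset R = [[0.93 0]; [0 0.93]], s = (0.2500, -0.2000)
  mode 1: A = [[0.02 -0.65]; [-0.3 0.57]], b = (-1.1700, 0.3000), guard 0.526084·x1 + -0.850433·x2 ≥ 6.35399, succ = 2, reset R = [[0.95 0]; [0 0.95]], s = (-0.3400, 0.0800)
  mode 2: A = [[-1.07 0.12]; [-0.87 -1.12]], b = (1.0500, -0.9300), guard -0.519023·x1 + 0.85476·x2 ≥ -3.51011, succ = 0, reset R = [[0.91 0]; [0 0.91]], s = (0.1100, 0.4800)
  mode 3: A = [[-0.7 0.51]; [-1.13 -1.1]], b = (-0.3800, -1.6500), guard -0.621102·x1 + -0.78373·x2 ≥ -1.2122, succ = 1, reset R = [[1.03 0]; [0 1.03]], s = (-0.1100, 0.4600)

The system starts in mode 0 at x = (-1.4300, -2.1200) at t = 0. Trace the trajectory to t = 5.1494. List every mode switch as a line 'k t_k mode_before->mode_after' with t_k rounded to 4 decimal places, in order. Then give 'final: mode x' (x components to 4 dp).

Mode 0: guard c·x = 0.2186 hit at Δt = 1.3391 (t = 1.3391), x⁻ = (2.1371, -2.7278) → reset → x⁺ = (2.2375, -2.7369), jump to mode 1
Mode 1: guard c·x = 6.3540 hit at Δt = 0.9312 (t = 2.2703), x⁻ = (3.5404, -5.2814) → reset → x⁺ = (3.0234, -4.9373), jump to mode 2
Mode 2: guard c·x = -3.5101 hit at Δt = 0.9546 (t = 3.2249), x⁻ = (1.4369, -3.2340) → reset → x⁺ = (1.4176, -2.4630), jump to mode 0
Mode 0: guard c·x = 0.2186 hit at Δt = 0.2504 (t = 3.4753), x⁻ = (1.8174, -2.2619) → reset → x⁺ = (1.9401, -2.3036), jump to mode 1
Mode 1: guard c·x = 6.3540 hit at Δt = 1.2170 (t = 4.6923), x⁻ = (3.4312, -5.3489) → reset → x⁺ = (2.9197, -5.0015), jump to mode 2
Mode 2: flow for 0.4571 to horizon, guard not reached → x = (1.9753, -4.0664)

1 1.3391 0->1
2 2.2703 1->2
3 3.2249 2->0
4 3.4753 0->1
5 4.6923 1->2
final: 2 1.9753 -4.0664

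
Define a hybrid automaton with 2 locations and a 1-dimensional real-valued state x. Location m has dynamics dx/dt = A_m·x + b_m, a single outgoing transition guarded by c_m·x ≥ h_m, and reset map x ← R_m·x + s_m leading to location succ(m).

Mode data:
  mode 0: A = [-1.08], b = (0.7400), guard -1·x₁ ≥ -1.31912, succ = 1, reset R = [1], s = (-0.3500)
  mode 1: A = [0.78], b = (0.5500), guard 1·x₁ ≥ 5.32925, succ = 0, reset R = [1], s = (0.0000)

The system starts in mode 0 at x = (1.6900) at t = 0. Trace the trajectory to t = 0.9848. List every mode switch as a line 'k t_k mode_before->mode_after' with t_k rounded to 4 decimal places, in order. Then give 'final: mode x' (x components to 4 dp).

Mode 0: guard c·x = -1.3191 hit at Δt = 0.4265 (t = 0.4265), x⁻ = (1.3191) → reset → x⁺ = (0.9691), jump to mode 1
Mode 1: flow for 0.5583 to horizon, guard not reached → x = (1.8828)

1 0.4265 0->1
final: 1 1.8828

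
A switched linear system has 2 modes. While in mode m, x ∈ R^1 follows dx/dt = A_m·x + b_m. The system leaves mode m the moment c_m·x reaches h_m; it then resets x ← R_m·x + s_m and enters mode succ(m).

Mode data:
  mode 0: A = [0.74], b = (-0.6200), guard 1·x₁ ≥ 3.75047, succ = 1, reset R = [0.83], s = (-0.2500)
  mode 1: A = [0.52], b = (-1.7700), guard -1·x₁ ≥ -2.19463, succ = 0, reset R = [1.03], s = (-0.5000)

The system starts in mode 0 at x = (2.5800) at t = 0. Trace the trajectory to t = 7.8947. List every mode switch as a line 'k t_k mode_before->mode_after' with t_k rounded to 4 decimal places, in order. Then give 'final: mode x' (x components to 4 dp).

Mode 0: guard c·x = 3.7505 hit at Δt = 0.6945 (t = 0.6945), x⁻ = (3.7505) → reset → x⁺ = (2.8629), jump to mode 1
Mode 1: guard c·x = -2.1946 hit at Δt = 1.5469 (t = 2.2414), x⁻ = (2.1946) → reset → x⁺ = (1.7605), jump to mode 0
Mode 0: guard c·x = 3.7505 hit at Δt = 1.5535 (t = 3.7949), x⁻ = (3.7505) → reset → x⁺ = (2.8629), jump to mode 1
Mode 1: guard c·x = -2.1946 hit at Δt = 1.5469 (t = 5.3418), x⁻ = (2.1946) → reset → x⁺ = (1.7605), jump to mode 0
Mode 0: guard c·x = 3.7505 hit at Δt = 1.5535 (t = 6.8953), x⁻ = (3.7505) → reset → x⁺ = (2.8629), jump to mode 1
Mode 1: flow for 0.9994 to horizon, guard not reached → x = (2.4942)

1 0.6945 0->1
2 2.2414 1->0
3 3.7949 0->1
4 5.3418 1->0
5 6.8953 0->1
final: 1 2.4942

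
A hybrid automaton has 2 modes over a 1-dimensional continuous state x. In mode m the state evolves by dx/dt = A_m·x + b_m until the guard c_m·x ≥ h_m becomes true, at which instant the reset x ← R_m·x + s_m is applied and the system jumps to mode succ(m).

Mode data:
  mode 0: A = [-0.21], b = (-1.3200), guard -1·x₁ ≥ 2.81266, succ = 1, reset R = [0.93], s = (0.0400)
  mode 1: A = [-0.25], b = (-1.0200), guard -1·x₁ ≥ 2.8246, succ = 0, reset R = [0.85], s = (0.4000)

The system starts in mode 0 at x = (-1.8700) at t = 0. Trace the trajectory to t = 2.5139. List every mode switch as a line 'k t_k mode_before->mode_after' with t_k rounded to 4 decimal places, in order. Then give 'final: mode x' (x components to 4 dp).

1 1.1435 0->1
2 1.8668 1->0
final: 0 -2.5453

Mode 0: guard c·x = 2.8127 hit at Δt = 1.1435 (t = 1.1435), x⁻ = (-2.8127) → reset → x⁺ = (-2.5758), jump to mode 1
Mode 1: guard c·x = 2.8246 hit at Δt = 0.7233 (t = 1.8668), x⁻ = (-2.8246) → reset → x⁺ = (-2.0009), jump to mode 0
Mode 0: flow for 0.6471 to horizon, guard not reached → x = (-2.5453)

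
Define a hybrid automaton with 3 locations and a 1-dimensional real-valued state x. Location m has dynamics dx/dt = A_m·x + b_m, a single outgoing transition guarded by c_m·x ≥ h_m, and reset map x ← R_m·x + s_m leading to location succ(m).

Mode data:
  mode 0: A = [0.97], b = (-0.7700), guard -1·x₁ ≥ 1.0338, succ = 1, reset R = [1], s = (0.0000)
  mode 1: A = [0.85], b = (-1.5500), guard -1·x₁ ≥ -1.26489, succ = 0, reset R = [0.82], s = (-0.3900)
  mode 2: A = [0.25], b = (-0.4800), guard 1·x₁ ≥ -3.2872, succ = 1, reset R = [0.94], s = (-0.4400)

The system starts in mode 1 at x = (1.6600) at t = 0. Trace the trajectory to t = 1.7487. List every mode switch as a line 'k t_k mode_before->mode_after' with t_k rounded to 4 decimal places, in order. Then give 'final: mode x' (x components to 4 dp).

Mode 1: guard c·x = -1.2649 hit at Δt = 1.4453 (t = 1.4453), x⁻ = (1.2649) → reset → x⁺ = (0.6472), jump to mode 0
Mode 0: flow for 0.3034 to horizon, guard not reached → x = (0.5970)

1 1.4453 1->0
final: 0 0.5970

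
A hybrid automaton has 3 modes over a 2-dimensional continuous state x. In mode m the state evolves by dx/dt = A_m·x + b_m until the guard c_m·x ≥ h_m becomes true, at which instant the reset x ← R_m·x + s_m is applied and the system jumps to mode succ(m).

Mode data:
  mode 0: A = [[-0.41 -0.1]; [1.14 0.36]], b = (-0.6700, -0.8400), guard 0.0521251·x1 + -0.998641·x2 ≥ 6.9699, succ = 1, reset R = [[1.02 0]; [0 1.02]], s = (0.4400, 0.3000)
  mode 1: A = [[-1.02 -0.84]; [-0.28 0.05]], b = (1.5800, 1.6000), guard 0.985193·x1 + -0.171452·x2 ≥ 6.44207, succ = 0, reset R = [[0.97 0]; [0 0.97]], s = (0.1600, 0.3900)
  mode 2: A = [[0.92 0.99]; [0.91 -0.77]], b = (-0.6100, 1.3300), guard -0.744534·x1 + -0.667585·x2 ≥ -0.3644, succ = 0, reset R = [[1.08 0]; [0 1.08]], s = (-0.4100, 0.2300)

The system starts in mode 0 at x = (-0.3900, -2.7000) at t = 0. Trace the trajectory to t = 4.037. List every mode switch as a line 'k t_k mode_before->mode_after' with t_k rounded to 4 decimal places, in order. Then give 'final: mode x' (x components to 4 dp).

1 1.4162 0->1
2 2.9936 1->0
final: 0 3.3305 -3.1218

Mode 0: guard c·x = 6.9699 hit at Δt = 1.4162 (t = 1.4162), x⁻ = (-0.4145, -7.0010) → reset → x⁺ = (0.0172, -6.8410), jump to mode 1
Mode 1: guard c·x = 6.4421 hit at Δt = 1.5774 (t = 2.9936), x⁻ = (5.4335, -6.3516) → reset → x⁺ = (5.4305, -5.7711), jump to mode 0
Mode 0: flow for 1.0434 to horizon, guard not reached → x = (3.3305, -3.1218)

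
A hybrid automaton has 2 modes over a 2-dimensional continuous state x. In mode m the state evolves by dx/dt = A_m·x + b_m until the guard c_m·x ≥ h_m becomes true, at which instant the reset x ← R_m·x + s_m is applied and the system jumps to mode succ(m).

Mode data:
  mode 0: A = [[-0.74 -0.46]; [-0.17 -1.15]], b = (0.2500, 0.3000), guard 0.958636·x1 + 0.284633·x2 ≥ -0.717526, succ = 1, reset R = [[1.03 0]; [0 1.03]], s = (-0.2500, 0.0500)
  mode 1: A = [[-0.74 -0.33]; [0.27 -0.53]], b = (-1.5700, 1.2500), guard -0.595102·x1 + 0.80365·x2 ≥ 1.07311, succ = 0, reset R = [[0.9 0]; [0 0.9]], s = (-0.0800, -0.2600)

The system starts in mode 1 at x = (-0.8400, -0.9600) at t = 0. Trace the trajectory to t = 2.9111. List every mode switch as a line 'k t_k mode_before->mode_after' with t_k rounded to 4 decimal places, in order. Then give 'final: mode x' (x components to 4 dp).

1 1.0913 1->0
2 1.7060 0->1
3 1.9250 1->0
4 2.3584 0->1
5 2.5413 1->0
final: 0 -0.8545 0.2173

Mode 1: guard c·x = 1.0731 hit at Δt = 1.0913 (t = 1.0913), x⁻ = (-1.4968, 0.2270) → reset → x⁺ = (-1.4271, -0.0557), jump to mode 0
Mode 0: guard c·x = -0.7175 hit at Δt = 0.6147 (t = 1.7060), x⁻ = (-0.8029, 0.1834) → reset → x⁺ = (-1.0770, 0.2389), jump to mode 1
Mode 1: guard c·x = 1.0731 hit at Δt = 0.2190 (t = 1.9250), x⁻ = (-1.2551, 0.4059) → reset → x⁺ = (-1.2096, 0.1053), jump to mode 0
Mode 0: guard c·x = -0.7175 hit at Δt = 0.4334 (t = 2.3584), x⁻ = (-0.8148, 0.2234) → reset → x⁺ = (-1.0893, 0.2801), jump to mode 1
Mode 1: guard c·x = 1.0731 hit at Δt = 0.1829 (t = 2.5413), x⁻ = (-1.2398, 0.4172) → reset → x⁺ = (-1.1958, 0.1155), jump to mode 0
Mode 0: flow for 0.3698 to horizon, guard not reached → x = (-0.8545, 0.2173)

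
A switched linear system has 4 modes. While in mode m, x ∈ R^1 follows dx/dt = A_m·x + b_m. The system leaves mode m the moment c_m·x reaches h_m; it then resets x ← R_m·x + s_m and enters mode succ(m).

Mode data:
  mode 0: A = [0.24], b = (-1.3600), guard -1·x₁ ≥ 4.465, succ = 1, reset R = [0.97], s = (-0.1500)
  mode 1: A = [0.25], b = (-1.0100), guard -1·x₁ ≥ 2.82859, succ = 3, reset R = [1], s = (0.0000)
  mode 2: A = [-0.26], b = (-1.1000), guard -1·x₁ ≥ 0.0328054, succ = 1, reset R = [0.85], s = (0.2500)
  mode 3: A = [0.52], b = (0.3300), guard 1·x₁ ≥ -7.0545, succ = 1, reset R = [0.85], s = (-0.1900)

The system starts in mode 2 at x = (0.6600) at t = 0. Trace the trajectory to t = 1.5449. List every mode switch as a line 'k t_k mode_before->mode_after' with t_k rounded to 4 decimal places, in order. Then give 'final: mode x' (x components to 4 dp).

1 0.5875 2->1
final: 1 -0.8103

Mode 2: guard c·x = 0.0328 hit at Δt = 0.5875 (t = 0.5875), x⁻ = (-0.0328) → reset → x⁺ = (0.2221), jump to mode 1
Mode 1: flow for 0.9574 to horizon, guard not reached → x = (-0.8103)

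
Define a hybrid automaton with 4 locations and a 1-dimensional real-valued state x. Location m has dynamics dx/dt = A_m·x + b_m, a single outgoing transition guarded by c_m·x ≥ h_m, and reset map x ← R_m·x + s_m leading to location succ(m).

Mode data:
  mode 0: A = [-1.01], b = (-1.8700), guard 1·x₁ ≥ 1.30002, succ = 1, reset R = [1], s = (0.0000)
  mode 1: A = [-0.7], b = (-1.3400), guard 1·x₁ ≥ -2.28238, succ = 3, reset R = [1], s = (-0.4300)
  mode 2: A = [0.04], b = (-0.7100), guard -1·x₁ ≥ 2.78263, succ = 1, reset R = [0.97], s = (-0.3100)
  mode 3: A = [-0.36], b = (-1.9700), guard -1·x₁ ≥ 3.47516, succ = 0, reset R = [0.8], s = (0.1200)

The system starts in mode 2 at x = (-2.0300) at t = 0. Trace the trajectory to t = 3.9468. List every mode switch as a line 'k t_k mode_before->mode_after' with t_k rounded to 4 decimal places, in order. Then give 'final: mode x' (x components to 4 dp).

1 0.9336 2->1
2 2.4908 1->3
3 3.3894 3->0
final: 0 -2.3120

Mode 2: guard c·x = 2.7826 hit at Δt = 0.9336 (t = 0.9336), x⁻ = (-2.7826) → reset → x⁺ = (-3.0092), jump to mode 1
Mode 1: guard c·x = -2.2824 hit at Δt = 1.5572 (t = 2.4908), x⁻ = (-2.2824) → reset → x⁺ = (-2.7124), jump to mode 3
Mode 3: guard c·x = 3.4752 hit at Δt = 0.8986 (t = 3.3894), x⁻ = (-3.4752) → reset → x⁺ = (-2.6601), jump to mode 0
Mode 0: flow for 0.5574 to horizon, guard not reached → x = (-2.3120)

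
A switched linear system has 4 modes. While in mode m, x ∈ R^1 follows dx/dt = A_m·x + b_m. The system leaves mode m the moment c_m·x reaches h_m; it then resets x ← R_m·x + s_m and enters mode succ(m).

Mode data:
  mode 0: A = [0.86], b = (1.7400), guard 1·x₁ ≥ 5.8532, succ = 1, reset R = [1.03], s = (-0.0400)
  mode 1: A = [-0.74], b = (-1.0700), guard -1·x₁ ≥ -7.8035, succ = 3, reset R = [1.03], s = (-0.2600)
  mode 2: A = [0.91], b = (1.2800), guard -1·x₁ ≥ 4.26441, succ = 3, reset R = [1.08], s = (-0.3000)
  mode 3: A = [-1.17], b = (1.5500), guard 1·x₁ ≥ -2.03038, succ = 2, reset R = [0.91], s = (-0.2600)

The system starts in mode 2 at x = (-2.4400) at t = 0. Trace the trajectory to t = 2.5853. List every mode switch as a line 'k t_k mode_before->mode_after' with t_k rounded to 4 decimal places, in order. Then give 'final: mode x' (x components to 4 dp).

1 1.1178 2->3
2 1.6468 3->2
final: 2 -3.0534

Mode 2: guard c·x = 4.2644 hit at Δt = 1.1178 (t = 1.1178), x⁻ = (-4.2644) → reset → x⁺ = (-4.9056), jump to mode 3
Mode 3: guard c·x = -2.0304 hit at Δt = 0.5290 (t = 1.6468), x⁻ = (-2.0304) → reset → x⁺ = (-2.1076), jump to mode 2
Mode 2: flow for 0.9385 to horizon, guard not reached → x = (-3.0534)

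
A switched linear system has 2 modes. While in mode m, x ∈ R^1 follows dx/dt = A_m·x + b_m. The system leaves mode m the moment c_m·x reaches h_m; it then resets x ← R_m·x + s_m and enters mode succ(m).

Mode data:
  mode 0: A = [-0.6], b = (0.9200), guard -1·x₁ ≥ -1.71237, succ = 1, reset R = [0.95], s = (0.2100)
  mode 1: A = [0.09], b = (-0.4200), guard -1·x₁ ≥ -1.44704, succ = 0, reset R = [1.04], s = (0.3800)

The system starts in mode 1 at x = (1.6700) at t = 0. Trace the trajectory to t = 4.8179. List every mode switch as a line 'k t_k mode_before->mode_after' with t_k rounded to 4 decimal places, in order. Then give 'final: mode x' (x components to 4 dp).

Mode 1: guard c·x = -1.4470 hit at Δt = 0.7974 (t = 0.7974), x⁻ = (1.4470) → reset → x⁺ = (1.8849), jump to mode 0
Mode 0: guard c·x = -1.7124 hit at Δt = 1.1248 (t = 1.9222), x⁻ = (1.7124) → reset → x⁺ = (1.8368), jump to mode 1
Mode 1: guard c·x = -1.4470 hit at Δt = 1.4335 (t = 3.3557), x⁻ = (1.4470) → reset → x⁺ = (1.8849), jump to mode 0
Mode 0: guard c·x = -1.7124 hit at Δt = 1.1248 (t = 4.4805), x⁻ = (1.7124) → reset → x⁺ = (1.8368), jump to mode 1
Mode 1: flow for 0.3374 to horizon, guard not reached → x = (1.7495)

1 0.7974 1->0
2 1.9222 0->1
3 3.3557 1->0
4 4.4805 0->1
final: 1 1.7495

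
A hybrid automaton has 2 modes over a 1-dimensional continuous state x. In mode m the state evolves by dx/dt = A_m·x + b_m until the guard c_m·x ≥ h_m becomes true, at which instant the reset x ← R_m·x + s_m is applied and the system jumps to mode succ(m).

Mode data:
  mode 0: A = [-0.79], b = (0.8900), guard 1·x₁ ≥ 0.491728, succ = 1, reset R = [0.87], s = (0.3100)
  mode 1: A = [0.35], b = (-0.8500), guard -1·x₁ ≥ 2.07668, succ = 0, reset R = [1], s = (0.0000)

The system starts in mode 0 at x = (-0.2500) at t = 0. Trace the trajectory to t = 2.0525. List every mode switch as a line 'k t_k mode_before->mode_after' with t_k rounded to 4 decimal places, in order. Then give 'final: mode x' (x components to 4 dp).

1 0.9797 0->1
final: 1 -0.0327

Mode 0: guard c·x = 0.4917 hit at Δt = 0.9797 (t = 0.9797), x⁻ = (0.4917) → reset → x⁺ = (0.7378), jump to mode 1
Mode 1: flow for 1.0728 to horizon, guard not reached → x = (-0.0327)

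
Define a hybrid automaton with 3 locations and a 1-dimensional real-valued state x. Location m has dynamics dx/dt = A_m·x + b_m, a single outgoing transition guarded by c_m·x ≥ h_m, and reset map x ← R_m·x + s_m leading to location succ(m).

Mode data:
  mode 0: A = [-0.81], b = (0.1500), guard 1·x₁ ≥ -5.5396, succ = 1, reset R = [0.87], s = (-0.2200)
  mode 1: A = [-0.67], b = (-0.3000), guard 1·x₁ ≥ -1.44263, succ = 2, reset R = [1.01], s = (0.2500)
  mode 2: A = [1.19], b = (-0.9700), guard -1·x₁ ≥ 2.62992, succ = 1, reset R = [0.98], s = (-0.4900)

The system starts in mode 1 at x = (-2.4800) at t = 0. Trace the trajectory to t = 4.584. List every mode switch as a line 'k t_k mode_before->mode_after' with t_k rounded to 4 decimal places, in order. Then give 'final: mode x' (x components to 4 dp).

1 1.0661 1->2
2 1.5138 2->1
3 2.9588 1->2
4 3.4065 2->1
final: 1 -1.6379

Mode 1: guard c·x = -1.4426 hit at Δt = 1.0661 (t = 1.0661), x⁻ = (-1.4426) → reset → x⁺ = (-1.2071), jump to mode 2
Mode 2: guard c·x = 2.6299 hit at Δt = 0.4477 (t = 1.5138), x⁻ = (-2.6299) → reset → x⁺ = (-3.0673), jump to mode 1
Mode 1: guard c·x = -1.4426 hit at Δt = 1.4450 (t = 2.9588), x⁻ = (-1.4426) → reset → x⁺ = (-1.2071), jump to mode 2
Mode 2: guard c·x = 2.6299 hit at Δt = 0.4477 (t = 3.4065), x⁻ = (-2.6299) → reset → x⁺ = (-3.0673), jump to mode 1
Mode 1: flow for 1.1775 to horizon, guard not reached → x = (-1.6379)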